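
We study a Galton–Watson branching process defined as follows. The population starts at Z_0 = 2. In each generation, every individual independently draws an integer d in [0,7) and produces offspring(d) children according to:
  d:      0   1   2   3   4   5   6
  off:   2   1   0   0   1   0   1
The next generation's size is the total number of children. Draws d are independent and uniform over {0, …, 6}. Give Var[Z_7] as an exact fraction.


279531750000/678223072849

Outcome values over d=0..6: [2, 1, 0, 0, 1, 0, 1]
Σy = 5, Σy² = 7, M = 7
μ = 5/7 = 5/7,  σ² = 7/7 − (5/7)² = 24/49
V_0 = 0, E_0 = 2
V_1 = 24/49·E_0 + (5/7)²·V_0 = 48/49;  E_1 = 10/7
V_2 = 24/49·E_1 + (5/7)²·V_1 = 2880/2401;  E_2 = 50/49
V_3 = 24/49·E_2 + (5/7)²·V_2 = 130800/117649;  E_3 = 250/343
V_4 = 24/49·E_3 + (5/7)²·V_3 = 5328000/5764801;  E_4 = 1250/2401
V_5 = 24/49·E_4 + (5/7)²·V_4 = 205230000/282475249;  E_5 = 6250/16807
V_6 = 24/49·E_5 + (5/7)²·V_5 = 7651800000/13841287201;  E_6 = 31250/117649
V_7 = 24/49·E_6 + (5/7)²·V_6 = 279531750000/678223072849;  E_7 = 156250/823543


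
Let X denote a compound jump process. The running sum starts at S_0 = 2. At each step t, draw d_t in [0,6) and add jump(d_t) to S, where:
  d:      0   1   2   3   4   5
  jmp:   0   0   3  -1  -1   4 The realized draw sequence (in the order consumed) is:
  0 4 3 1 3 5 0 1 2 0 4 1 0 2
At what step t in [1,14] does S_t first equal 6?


9

t=0: S=2, d=0, jump=0, S_1=2
t=1: S=2, d=4, jump=-1, S_2=1
t=2: S=1, d=3, jump=-1, S_3=0
t=3: S=0, d=1, jump=0, S_4=0
t=4: S=0, d=3, jump=-1, S_5=-1
t=5: S=-1, d=5, jump=4, S_6=3
t=6: S=3, d=0, jump=0, S_7=3
t=7: S=3, d=1, jump=0, S_8=3
t=8: S=3, d=2, jump=3, S_9=6
t=9: S=6, d=0, jump=0, S_10=6
t=10: S=6, d=4, jump=-1, S_11=5
t=11: S=5, d=1, jump=0, S_12=5
t=12: S=5, d=0, jump=0, S_13=5
t=13: S=5, d=2, jump=3, S_14=8


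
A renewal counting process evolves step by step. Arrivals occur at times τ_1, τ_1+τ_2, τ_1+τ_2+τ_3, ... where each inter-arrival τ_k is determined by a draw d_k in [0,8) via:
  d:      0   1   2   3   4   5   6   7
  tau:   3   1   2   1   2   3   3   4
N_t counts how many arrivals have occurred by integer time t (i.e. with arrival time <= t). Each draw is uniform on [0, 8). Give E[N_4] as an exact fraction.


Inter-arrival values over d=0..7: [3, 1, 2, 1, 2, 3, 3, 4]
Each d has probability 1/8, so the pmf of τ is: f(1) = 1/4, f(2) = 1/4, f(3) = 3/8, f(4) = 1/8
Renewal equation for m(n) = E[N_n]: condition on τ_1 = k (if k <= n, one arrival plus a fresh copy on the remaining n−k steps): m(n) = F(n) + Σ_{k<=n} f(k)·m(n−k), where F(n) = P(τ <= n) and m(0) = 0
m(1) = F(1) = 1/4
m(2) = F(2) + f(1)·m(1) = 1/2 + 1/4·1/4 = 9/16
m(3) = F(3) + f(1)·m(2) + f(2)·m(1) = 7/8 + 1/4·9/16 + 1/4·1/4 = 69/64
m(4) = F(4) + f(1)·m(3) + f(2)·m(2) + f(3)·m(1) = 1 + 1/4·69/64 + 1/4·9/16 + 3/8·1/4 = 385/256
E[N_4] = m(4) = 385/256

385/256


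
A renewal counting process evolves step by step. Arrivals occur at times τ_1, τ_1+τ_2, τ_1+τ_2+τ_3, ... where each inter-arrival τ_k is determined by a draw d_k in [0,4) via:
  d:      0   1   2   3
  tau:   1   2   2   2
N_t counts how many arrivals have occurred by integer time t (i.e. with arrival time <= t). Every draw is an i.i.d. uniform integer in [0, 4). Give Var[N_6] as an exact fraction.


3905055/16777216

Inter-arrival values over d=0..3: [1, 2, 2, 2]
Each d has probability 1/4, so the pmf of τ is: f(1) = 1/4, f(2) = 3/4
Let p_n(j) = P(N_n = j), with p_0 = [1]. Condition on τ_1: p_n(0) = P(τ > n), and for j >= 1, p_n(j) = Σ_{k<=n} f(k)·p_{n−k}(j−1)
p_1 = [3/4, 1/4]  (j = 0..1)
p_2 = [0, 15/16, 1/16]  (j = 0..2)
p_3 = [0, 9/16, 27/64, 1/64]  (j = 0..3)
p_4 = [0, 0, 27/32, 39/256, 1/256]  (j = 0..4)
p_5 = [0, 0, 27/64, 135/256, 51/1024, 1/1024]  (j = 0..5)
p_6 = [0, 0, 0, 189/256, 63/256, 63/4096, 1/4096]  (j = 0..6)
E[N_6] = Σ j·p_6(j) = 13425/4096;  E[N_6²] = Σ j²·p_6(j) = 44955/4096
Var[N_6] = 44955/4096 − (13425/4096)² = 3905055/16777216


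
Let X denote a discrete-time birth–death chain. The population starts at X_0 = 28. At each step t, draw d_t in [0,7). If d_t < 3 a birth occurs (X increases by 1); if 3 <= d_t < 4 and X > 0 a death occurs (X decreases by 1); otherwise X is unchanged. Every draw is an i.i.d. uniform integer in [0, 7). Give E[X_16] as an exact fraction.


X can drop by at most 1 per step and X_0 = 28 > T = 16, so X_t >= 28 − t >= 12 > 0 for every t <= 16: the floor at 0 (the 'and X > 0' condition) never binds. Hence X_16 = X_0 + Σ_{t<16} Y_t with i.i.d. increments Y_t = y(d_t) ∈ {+1, −1, 0}.
Outcome values over d=0..6: [1, 1, 1, -1, 0, 0, 0]
Σy = 2, Σy² = 4, M = 7
μ = 2/7 = 2/7,  σ² = 4/7 − (2/7)² = 24/49
E[X_16] = 28 + 16·(2/7) = 228/7

228/7


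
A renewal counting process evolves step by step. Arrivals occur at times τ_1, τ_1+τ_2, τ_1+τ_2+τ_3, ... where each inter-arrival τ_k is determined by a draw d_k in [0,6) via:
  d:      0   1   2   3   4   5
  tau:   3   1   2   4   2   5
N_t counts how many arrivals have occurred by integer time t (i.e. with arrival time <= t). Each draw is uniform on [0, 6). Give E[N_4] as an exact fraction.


1519/1296

Inter-arrival values over d=0..5: [3, 1, 2, 4, 2, 5]
Each d has probability 1/6, so the pmf of τ is: f(1) = 1/6, f(2) = 1/3, f(3) = 1/6, f(4) = 1/6, f(5) = 1/6
Renewal equation for m(n) = E[N_n]: condition on τ_1 = k (if k <= n, one arrival plus a fresh copy on the remaining n−k steps): m(n) = F(n) + Σ_{k<=n} f(k)·m(n−k), where F(n) = P(τ <= n) and m(0) = 0
m(1) = F(1) = 1/6
m(2) = F(2) + f(1)·m(1) = 1/2 + 1/6·1/6 = 19/36
m(3) = F(3) + f(1)·m(2) + f(2)·m(1) = 2/3 + 1/6·19/36 + 1/3·1/6 = 175/216
m(4) = F(4) + f(1)·m(3) + f(2)·m(2) + f(3)·m(1) = 5/6 + 1/6·175/216 + 1/3·19/36 + 1/6·1/6 = 1519/1296
E[N_4] = m(4) = 1519/1296


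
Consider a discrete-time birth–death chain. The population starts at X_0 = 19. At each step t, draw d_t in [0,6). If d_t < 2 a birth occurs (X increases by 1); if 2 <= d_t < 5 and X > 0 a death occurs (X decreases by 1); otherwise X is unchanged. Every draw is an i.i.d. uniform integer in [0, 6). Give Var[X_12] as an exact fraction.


X can drop by at most 1 per step and X_0 = 19 > T = 12, so X_t >= 19 − t >= 7 > 0 for every t <= 12: the floor at 0 (the 'and X > 0' condition) never binds. Hence X_12 = X_0 + Σ_{t<12} Y_t with i.i.d. increments Y_t = y(d_t) ∈ {+1, −1, 0}.
Outcome values over d=0..5: [1, 1, -1, -1, -1, 0]
Σy = -1, Σy² = 5, M = 6
μ = -1/6 = -1/6,  σ² = 5/6 − (-1/6)² = 29/36
Independent increments: Var[X_12] = 12·σ² = 12·(29/36) = 29/3

29/3


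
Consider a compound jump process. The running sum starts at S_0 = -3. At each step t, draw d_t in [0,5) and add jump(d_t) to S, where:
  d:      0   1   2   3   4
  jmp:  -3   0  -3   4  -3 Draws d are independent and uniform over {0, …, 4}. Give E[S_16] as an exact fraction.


Outcome values over d=0..4: [-3, 0, -3, 4, -3]
Σy = -5, Σy² = 43, M = 5
μ = -5/5 = -1,  σ² = 43/5 − (-1)² = 38/5
E[S_16] = -3 + 16·(-1) = -19

-19


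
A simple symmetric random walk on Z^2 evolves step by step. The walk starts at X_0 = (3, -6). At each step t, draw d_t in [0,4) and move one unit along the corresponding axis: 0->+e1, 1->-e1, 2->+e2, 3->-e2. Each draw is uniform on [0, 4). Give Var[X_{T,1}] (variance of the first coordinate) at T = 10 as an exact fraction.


5

Outcome values over d=0..3: [1, -1, 0, 0]
Σy = 0, Σy² = 2, M = 4
μ = 0/4 = 0,  σ² = 2/4 − (0)² = 1/2
Independent increments: Var[X_10] = 10·σ² = 10·(1/2) = 5


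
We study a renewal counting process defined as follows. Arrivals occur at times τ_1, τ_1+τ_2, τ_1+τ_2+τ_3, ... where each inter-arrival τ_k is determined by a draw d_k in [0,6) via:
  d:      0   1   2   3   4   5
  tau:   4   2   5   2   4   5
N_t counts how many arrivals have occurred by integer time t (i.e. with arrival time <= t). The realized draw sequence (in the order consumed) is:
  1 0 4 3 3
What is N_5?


1

draw d_1=1: τ_1=2, arrival time A_1=2
draw d_2=0: τ_2=4, arrival time A_2=6
draw d_3=4: τ_3=4, arrival time A_3=10
draw d_4=3: τ_4=2, arrival time A_4=12
draw d_5=3: τ_5=2, arrival time A_5=14
N_t over t=0..5: 0:0 1:0 2:1 3:1 4:1 5:1


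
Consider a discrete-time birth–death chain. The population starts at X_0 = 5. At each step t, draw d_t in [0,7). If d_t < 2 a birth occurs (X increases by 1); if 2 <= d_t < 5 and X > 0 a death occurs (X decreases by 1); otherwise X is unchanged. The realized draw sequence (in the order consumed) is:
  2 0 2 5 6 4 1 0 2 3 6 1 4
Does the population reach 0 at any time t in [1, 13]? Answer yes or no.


no

t=0: X=5, d=2 → death, X_1=4
t=1: X=4, d=0 → birth, X_2=5
t=2: X=5, d=2 → death, X_3=4
t=3: X=4, d=5 → hold, X_4=4
t=4: X=4, d=6 → hold, X_5=4
t=5: X=4, d=4 → death, X_6=3
t=6: X=3, d=1 → birth, X_7=4
t=7: X=4, d=0 → birth, X_8=5
t=8: X=5, d=2 → death, X_9=4
t=9: X=4, d=3 → death, X_10=3
t=10: X=3, d=6 → hold, X_11=3
t=11: X=3, d=1 → birth, X_12=4
t=12: X=4, d=4 → death, X_13=3


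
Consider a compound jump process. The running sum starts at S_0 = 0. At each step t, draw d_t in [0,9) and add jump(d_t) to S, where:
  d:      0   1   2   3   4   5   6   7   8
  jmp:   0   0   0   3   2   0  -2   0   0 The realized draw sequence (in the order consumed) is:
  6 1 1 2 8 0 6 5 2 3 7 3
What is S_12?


t=0: S=0, d=6, jump=-2, S_1=-2
t=1: S=-2, d=1, jump=0, S_2=-2
t=2: S=-2, d=1, jump=0, S_3=-2
t=3: S=-2, d=2, jump=0, S_4=-2
t=4: S=-2, d=8, jump=0, S_5=-2
t=5: S=-2, d=0, jump=0, S_6=-2
t=6: S=-2, d=6, jump=-2, S_7=-4
t=7: S=-4, d=5, jump=0, S_8=-4
t=8: S=-4, d=2, jump=0, S_9=-4
t=9: S=-4, d=3, jump=3, S_10=-1
t=10: S=-1, d=7, jump=0, S_11=-1
t=11: S=-1, d=3, jump=3, S_12=2

2


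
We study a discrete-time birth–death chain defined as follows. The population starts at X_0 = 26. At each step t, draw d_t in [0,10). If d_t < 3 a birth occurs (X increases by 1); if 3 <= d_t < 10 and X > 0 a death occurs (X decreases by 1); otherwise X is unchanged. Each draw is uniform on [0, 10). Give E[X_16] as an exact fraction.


98/5

X can drop by at most 1 per step and X_0 = 26 > T = 16, so X_t >= 26 − t >= 10 > 0 for every t <= 16: the floor at 0 (the 'and X > 0' condition) never binds. Hence X_16 = X_0 + Σ_{t<16} Y_t with i.i.d. increments Y_t = y(d_t) ∈ {+1, −1, 0}.
Outcome values over d=0..9: [1, 1, 1, -1, -1, -1, -1, -1, -1, -1]
Σy = -4, Σy² = 10, M = 10
μ = -4/10 = -2/5,  σ² = 10/10 − (-2/5)² = 21/25
E[X_16] = 26 + 16·(-2/5) = 98/5


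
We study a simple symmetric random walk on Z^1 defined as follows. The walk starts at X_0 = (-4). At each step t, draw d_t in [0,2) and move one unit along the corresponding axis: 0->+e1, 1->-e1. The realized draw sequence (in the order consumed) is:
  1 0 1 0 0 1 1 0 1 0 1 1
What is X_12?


t=0: X=(-4), d=1 → -e1, X_1=(-5)
t=1: X=(-5), d=0 → +e1, X_2=(-4)
t=2: X=(-4), d=1 → -e1, X_3=(-5)
t=3: X=(-5), d=0 → +e1, X_4=(-4)
t=4: X=(-4), d=0 → +e1, X_5=(-3)
t=5: X=(-3), d=1 → -e1, X_6=(-4)
t=6: X=(-4), d=1 → -e1, X_7=(-5)
t=7: X=(-5), d=0 → +e1, X_8=(-4)
t=8: X=(-4), d=1 → -e1, X_9=(-5)
t=9: X=(-5), d=0 → +e1, X_10=(-4)
t=10: X=(-4), d=1 → -e1, X_11=(-5)
t=11: X=(-5), d=1 → -e1, X_12=(-6)

(-6)


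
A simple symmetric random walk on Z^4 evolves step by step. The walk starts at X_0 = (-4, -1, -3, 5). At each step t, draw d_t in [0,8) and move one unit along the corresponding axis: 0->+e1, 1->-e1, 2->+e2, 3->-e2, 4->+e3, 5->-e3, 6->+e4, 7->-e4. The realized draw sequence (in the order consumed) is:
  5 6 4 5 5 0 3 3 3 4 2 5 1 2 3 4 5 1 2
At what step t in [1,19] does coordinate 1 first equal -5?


18

t=0: X=(-4, -1, -3, 5), d=5 → -e3, X_1=(-4, -1, -4, 5)
t=1: X=(-4, -1, -4, 5), d=6 → +e4, X_2=(-4, -1, -4, 6)
t=2: X=(-4, -1, -4, 6), d=4 → +e3, X_3=(-4, -1, -3, 6)
t=3: X=(-4, -1, -3, 6), d=5 → -e3, X_4=(-4, -1, -4, 6)
t=4: X=(-4, -1, -4, 6), d=5 → -e3, X_5=(-4, -1, -5, 6)
t=5: X=(-4, -1, -5, 6), d=0 → +e1, X_6=(-3, -1, -5, 6)
t=6: X=(-3, -1, -5, 6), d=3 → -e2, X_7=(-3, -2, -5, 6)
t=7: X=(-3, -2, -5, 6), d=3 → -e2, X_8=(-3, -3, -5, 6)
t=8: X=(-3, -3, -5, 6), d=3 → -e2, X_9=(-3, -4, -5, 6)
t=9: X=(-3, -4, -5, 6), d=4 → +e3, X_10=(-3, -4, -4, 6)
t=10: X=(-3, -4, -4, 6), d=2 → +e2, X_11=(-3, -3, -4, 6)
t=11: X=(-3, -3, -4, 6), d=5 → -e3, X_12=(-3, -3, -5, 6)
t=12: X=(-3, -3, -5, 6), d=1 → -e1, X_13=(-4, -3, -5, 6)
t=13: X=(-4, -3, -5, 6), d=2 → +e2, X_14=(-4, -2, -5, 6)
t=14: X=(-4, -2, -5, 6), d=3 → -e2, X_15=(-4, -3, -5, 6)
t=15: X=(-4, -3, -5, 6), d=4 → +e3, X_16=(-4, -3, -4, 6)
t=16: X=(-4, -3, -4, 6), d=5 → -e3, X_17=(-4, -3, -5, 6)
t=17: X=(-4, -3, -5, 6), d=1 → -e1, X_18=(-5, -3, -5, 6)
t=18: X=(-5, -3, -5, 6), d=2 → +e2, X_19=(-5, -2, -5, 6)


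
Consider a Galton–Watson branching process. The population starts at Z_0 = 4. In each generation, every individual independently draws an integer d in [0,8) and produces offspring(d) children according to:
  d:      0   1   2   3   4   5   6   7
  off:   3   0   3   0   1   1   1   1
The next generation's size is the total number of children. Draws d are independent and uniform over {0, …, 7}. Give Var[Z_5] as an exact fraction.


24949375/262144

Outcome values over d=0..7: [3, 0, 3, 0, 1, 1, 1, 1]
Σy = 10, Σy² = 22, M = 8
μ = 10/8 = 5/4,  σ² = 22/8 − (5/4)² = 19/16
V_0 = 0, E_0 = 4
V_1 = 19/16·E_0 + (5/4)²·V_0 = 19/4;  E_1 = 5
V_2 = 19/16·E_1 + (5/4)²·V_1 = 855/64;  E_2 = 25/4
V_3 = 19/16·E_2 + (5/4)²·V_2 = 28975/1024;  E_3 = 125/16
V_4 = 19/16·E_3 + (5/4)²·V_3 = 876375/16384;  E_4 = 625/64
V_5 = 19/16·E_4 + (5/4)²·V_4 = 24949375/262144;  E_5 = 3125/256


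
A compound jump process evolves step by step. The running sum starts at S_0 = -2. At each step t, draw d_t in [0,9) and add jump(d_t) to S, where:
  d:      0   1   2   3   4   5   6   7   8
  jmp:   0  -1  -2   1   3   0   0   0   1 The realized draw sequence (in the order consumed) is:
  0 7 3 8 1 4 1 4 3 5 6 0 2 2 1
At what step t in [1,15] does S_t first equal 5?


9

t=0: S=-2, d=0, jump=0, S_1=-2
t=1: S=-2, d=7, jump=0, S_2=-2
t=2: S=-2, d=3, jump=1, S_3=-1
t=3: S=-1, d=8, jump=1, S_4=0
t=4: S=0, d=1, jump=-1, S_5=-1
t=5: S=-1, d=4, jump=3, S_6=2
t=6: S=2, d=1, jump=-1, S_7=1
t=7: S=1, d=4, jump=3, S_8=4
t=8: S=4, d=3, jump=1, S_9=5
t=9: S=5, d=5, jump=0, S_10=5
t=10: S=5, d=6, jump=0, S_11=5
t=11: S=5, d=0, jump=0, S_12=5
t=12: S=5, d=2, jump=-2, S_13=3
t=13: S=3, d=2, jump=-2, S_14=1
t=14: S=1, d=1, jump=-1, S_15=0


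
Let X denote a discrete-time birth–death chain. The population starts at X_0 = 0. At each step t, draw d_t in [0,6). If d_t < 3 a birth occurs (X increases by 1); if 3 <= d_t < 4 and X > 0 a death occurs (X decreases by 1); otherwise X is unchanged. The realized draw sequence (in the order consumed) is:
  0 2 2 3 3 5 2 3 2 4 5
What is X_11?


2

t=0: X=0, d=0 → birth, X_1=1
t=1: X=1, d=2 → birth, X_2=2
t=2: X=2, d=2 → birth, X_3=3
t=3: X=3, d=3 → death, X_4=2
t=4: X=2, d=3 → death, X_5=1
t=5: X=1, d=5 → hold, X_6=1
t=6: X=1, d=2 → birth, X_7=2
t=7: X=2, d=3 → death, X_8=1
t=8: X=1, d=2 → birth, X_9=2
t=9: X=2, d=4 → hold, X_10=2
t=10: X=2, d=5 → hold, X_11=2


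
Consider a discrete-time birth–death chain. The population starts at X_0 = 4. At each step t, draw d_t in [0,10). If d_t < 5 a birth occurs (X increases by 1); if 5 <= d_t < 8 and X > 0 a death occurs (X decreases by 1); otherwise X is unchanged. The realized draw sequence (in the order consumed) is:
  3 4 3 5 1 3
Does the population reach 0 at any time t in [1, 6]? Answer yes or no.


t=0: X=4, d=3 → birth, X_1=5
t=1: X=5, d=4 → birth, X_2=6
t=2: X=6, d=3 → birth, X_3=7
t=3: X=7, d=5 → death, X_4=6
t=4: X=6, d=1 → birth, X_5=7
t=5: X=7, d=3 → birth, X_6=8

no


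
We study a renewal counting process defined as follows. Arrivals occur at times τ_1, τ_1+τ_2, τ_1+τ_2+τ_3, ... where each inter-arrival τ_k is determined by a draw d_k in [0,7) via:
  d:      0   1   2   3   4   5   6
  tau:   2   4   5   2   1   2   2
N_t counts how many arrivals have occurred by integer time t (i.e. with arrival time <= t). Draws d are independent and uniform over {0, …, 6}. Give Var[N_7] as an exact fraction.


520191532076/678223072849

Inter-arrival values over d=0..6: [2, 4, 5, 2, 1, 2, 2]
Each d has probability 1/7, so the pmf of τ is: f(1) = 1/7, f(2) = 4/7, f(4) = 1/7, f(5) = 1/7
Let p_n(j) = P(N_n = j), with p_0 = [1]. Condition on τ_1: p_n(0) = P(τ > n), and for j >= 1, p_n(j) = Σ_{k<=n} f(k)·p_{n−k}(j−1)
p_1 = [6/7, 1/7]  (j = 0..1)
p_2 = [2/7, 34/49, 1/49]  (j = 0..2)
p_3 = [2/7, 26/49, 62/343, 1/343]  (j = 0..3)
p_4 = [1/7, 17/49, 162/343, 90/2401, 1/2401]  (j = 0..4)
p_5 = [0, 22/49, 128/343, 410/2401, 118/16807, 1/16807]  (j = 0..5)
p_6 = [0, 12/49, 131/343, 783/2401, 110/2401, 146/117649, 1/117649]  (j = 0..6)
p_7 = [0, 4/49, 160/343, 712/2401, 2430/16807, 1242/117649, 174/823543, 1/823543]  (j = 0..7)
E[N_7] = Σ j·p_7(j) = 2088997/823543;  E[N_7²] = Σ j²·p_7(j) = 5930595/823543
Var[N_7] = 5930595/823543 − (2088997/823543)² = 520191532076/678223072849


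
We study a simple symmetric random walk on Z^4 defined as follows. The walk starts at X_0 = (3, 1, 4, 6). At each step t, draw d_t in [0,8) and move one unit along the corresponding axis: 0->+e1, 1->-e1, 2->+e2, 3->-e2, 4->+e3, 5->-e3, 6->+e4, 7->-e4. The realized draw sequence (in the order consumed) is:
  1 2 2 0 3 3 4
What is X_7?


(3, 1, 5, 6)

t=0: X=(3, 1, 4, 6), d=1 → -e1, X_1=(2, 1, 4, 6)
t=1: X=(2, 1, 4, 6), d=2 → +e2, X_2=(2, 2, 4, 6)
t=2: X=(2, 2, 4, 6), d=2 → +e2, X_3=(2, 3, 4, 6)
t=3: X=(2, 3, 4, 6), d=0 → +e1, X_4=(3, 3, 4, 6)
t=4: X=(3, 3, 4, 6), d=3 → -e2, X_5=(3, 2, 4, 6)
t=5: X=(3, 2, 4, 6), d=3 → -e2, X_6=(3, 1, 4, 6)
t=6: X=(3, 1, 4, 6), d=4 → +e3, X_7=(3, 1, 5, 6)


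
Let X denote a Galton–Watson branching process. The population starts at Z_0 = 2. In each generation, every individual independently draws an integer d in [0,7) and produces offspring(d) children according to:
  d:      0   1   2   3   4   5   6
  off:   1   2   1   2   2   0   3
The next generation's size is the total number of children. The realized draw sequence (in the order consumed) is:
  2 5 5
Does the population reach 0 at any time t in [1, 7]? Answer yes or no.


yes

gen 0: Z_0=2, draws=[2, 5], offspring=[1, 0], Z_1=1
gen 1: Z_1=1, draws=[5], offspring=[0], Z_2=0
gen 2: Z_2=0, draws=[], offspring=[], Z_3=0
gen 3: Z_3=0, draws=[], offspring=[], Z_4=0
gen 4: Z_4=0, draws=[], offspring=[], Z_5=0
gen 5: Z_5=0, draws=[], offspring=[], Z_6=0
gen 6: Z_6=0, draws=[], offspring=[], Z_7=0


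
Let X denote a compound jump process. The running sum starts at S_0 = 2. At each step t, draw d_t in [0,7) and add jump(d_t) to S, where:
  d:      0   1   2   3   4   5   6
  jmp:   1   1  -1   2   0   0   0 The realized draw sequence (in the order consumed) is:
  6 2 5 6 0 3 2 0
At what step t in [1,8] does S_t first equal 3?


t=0: S=2, d=6, jump=0, S_1=2
t=1: S=2, d=2, jump=-1, S_2=1
t=2: S=1, d=5, jump=0, S_3=1
t=3: S=1, d=6, jump=0, S_4=1
t=4: S=1, d=0, jump=1, S_5=2
t=5: S=2, d=3, jump=2, S_6=4
t=6: S=4, d=2, jump=-1, S_7=3
t=7: S=3, d=0, jump=1, S_8=4

7


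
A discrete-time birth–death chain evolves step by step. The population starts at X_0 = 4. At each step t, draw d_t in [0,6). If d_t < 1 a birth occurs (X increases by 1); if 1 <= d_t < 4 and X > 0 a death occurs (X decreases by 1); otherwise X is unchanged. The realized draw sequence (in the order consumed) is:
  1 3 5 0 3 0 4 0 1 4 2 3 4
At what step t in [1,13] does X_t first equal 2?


2

t=0: X=4, d=1 → death, X_1=3
t=1: X=3, d=3 → death, X_2=2
t=2: X=2, d=5 → hold, X_3=2
t=3: X=2, d=0 → birth, X_4=3
t=4: X=3, d=3 → death, X_5=2
t=5: X=2, d=0 → birth, X_6=3
t=6: X=3, d=4 → hold, X_7=3
t=7: X=3, d=0 → birth, X_8=4
t=8: X=4, d=1 → death, X_9=3
t=9: X=3, d=4 → hold, X_10=3
t=10: X=3, d=2 → death, X_11=2
t=11: X=2, d=3 → death, X_12=1
t=12: X=1, d=4 → hold, X_13=1


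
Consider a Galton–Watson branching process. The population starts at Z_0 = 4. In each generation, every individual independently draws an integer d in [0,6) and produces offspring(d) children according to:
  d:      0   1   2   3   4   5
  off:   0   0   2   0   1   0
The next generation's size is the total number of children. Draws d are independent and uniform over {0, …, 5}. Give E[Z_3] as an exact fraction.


Outcome values over d=0..5: [0, 0, 2, 0, 1, 0]
Σy = 3, Σy² = 5, M = 6
μ = 3/6 = 1/2,  σ² = 5/6 − (1/2)² = 7/12
E[Z_0] = 4
E[Z_1] = 1/2·E[Z_0] = 2
E[Z_2] = 1/2·E[Z_1] = 1
E[Z_3] = 1/2·E[Z_2] = 1/2

1/2


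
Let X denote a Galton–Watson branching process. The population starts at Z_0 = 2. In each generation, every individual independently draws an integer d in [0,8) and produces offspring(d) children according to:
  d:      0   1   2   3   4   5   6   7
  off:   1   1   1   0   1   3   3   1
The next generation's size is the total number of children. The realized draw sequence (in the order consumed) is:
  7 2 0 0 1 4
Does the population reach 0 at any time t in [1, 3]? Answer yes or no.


no

gen 0: Z_0=2, draws=[7, 2], offspring=[1, 1], Z_1=2
gen 1: Z_1=2, draws=[0, 0], offspring=[1, 1], Z_2=2
gen 2: Z_2=2, draws=[1, 4], offspring=[1, 1], Z_3=2


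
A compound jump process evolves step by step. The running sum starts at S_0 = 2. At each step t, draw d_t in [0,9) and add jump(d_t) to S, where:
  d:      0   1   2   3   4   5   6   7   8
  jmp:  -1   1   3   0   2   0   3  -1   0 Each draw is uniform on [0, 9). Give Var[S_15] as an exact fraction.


Outcome values over d=0..8: [-1, 1, 3, 0, 2, 0, 3, -1, 0]
Σy = 7, Σy² = 25, M = 9
μ = 7/9 = 7/9,  σ² = 25/9 − (7/9)² = 176/81
Independent increments: Var[S_15] = 15·σ² = 15·(176/81) = 880/27

880/27


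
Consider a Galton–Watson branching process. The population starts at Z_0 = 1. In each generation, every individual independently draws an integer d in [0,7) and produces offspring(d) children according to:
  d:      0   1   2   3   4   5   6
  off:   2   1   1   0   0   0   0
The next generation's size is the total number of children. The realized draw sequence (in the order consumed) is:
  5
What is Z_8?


0

gen 0: Z_0=1, draws=[5], offspring=[0], Z_1=0
gen 1: Z_1=0, draws=[], offspring=[], Z_2=0
gen 2: Z_2=0, draws=[], offspring=[], Z_3=0
gen 3: Z_3=0, draws=[], offspring=[], Z_4=0
gen 4: Z_4=0, draws=[], offspring=[], Z_5=0
gen 5: Z_5=0, draws=[], offspring=[], Z_6=0
gen 6: Z_6=0, draws=[], offspring=[], Z_7=0
gen 7: Z_7=0, draws=[], offspring=[], Z_8=0


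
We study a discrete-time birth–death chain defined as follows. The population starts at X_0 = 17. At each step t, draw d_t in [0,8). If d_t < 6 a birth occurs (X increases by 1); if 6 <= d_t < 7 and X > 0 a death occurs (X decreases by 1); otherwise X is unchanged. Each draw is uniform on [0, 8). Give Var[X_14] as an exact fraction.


X can drop by at most 1 per step and X_0 = 17 > T = 14, so X_t >= 17 − t >= 3 > 0 for every t <= 14: the floor at 0 (the 'and X > 0' condition) never binds. Hence X_14 = X_0 + Σ_{t<14} Y_t with i.i.d. increments Y_t = y(d_t) ∈ {+1, −1, 0}.
Outcome values over d=0..7: [1, 1, 1, 1, 1, 1, -1, 0]
Σy = 5, Σy² = 7, M = 8
μ = 5/8 = 5/8,  σ² = 7/8 − (5/8)² = 31/64
Independent increments: Var[X_14] = 14·σ² = 14·(31/64) = 217/32

217/32


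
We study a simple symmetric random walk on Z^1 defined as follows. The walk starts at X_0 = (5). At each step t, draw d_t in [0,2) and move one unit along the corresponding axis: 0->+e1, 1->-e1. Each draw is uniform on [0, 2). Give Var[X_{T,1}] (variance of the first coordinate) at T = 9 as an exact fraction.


Outcome values over d=0..1: [1, -1]
Σy = 0, Σy² = 2, M = 2
μ = 0/2 = 0,  σ² = 2/2 − (0)² = 1
Independent increments: Var[X_9] = 9·σ² = 9·(1) = 9

9


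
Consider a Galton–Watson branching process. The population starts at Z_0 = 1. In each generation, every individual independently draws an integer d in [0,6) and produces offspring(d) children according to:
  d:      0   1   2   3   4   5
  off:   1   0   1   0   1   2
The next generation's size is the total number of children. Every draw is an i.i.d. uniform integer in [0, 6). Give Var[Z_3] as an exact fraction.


38675/46656

Outcome values over d=0..5: [1, 0, 1, 0, 1, 2]
Σy = 5, Σy² = 7, M = 6
μ = 5/6 = 5/6,  σ² = 7/6 − (5/6)² = 17/36
V_0 = 0, E_0 = 1
V_1 = 17/36·E_0 + (5/6)²·V_0 = 17/36;  E_1 = 5/6
V_2 = 17/36·E_1 + (5/6)²·V_1 = 935/1296;  E_2 = 25/36
V_3 = 17/36·E_2 + (5/6)²·V_2 = 38675/46656;  E_3 = 125/216


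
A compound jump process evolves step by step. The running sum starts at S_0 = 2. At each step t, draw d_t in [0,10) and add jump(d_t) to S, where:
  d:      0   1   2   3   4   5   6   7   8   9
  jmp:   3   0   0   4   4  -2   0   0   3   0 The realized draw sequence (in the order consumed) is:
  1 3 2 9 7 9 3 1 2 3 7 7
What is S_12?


14

t=0: S=2, d=1, jump=0, S_1=2
t=1: S=2, d=3, jump=4, S_2=6
t=2: S=6, d=2, jump=0, S_3=6
t=3: S=6, d=9, jump=0, S_4=6
t=4: S=6, d=7, jump=0, S_5=6
t=5: S=6, d=9, jump=0, S_6=6
t=6: S=6, d=3, jump=4, S_7=10
t=7: S=10, d=1, jump=0, S_8=10
t=8: S=10, d=2, jump=0, S_9=10
t=9: S=10, d=3, jump=4, S_10=14
t=10: S=14, d=7, jump=0, S_11=14
t=11: S=14, d=7, jump=0, S_12=14


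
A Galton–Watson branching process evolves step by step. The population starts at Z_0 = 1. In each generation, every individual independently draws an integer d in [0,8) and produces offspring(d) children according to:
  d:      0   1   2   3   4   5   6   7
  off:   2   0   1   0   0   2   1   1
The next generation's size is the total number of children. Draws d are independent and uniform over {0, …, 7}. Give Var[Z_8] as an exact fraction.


Outcome values over d=0..7: [2, 0, 1, 0, 0, 2, 1, 1]
Σy = 7, Σy² = 11, M = 8
μ = 7/8 = 7/8,  σ² = 11/8 − (7/8)² = 39/64
V_0 = 0, E_0 = 1
V_1 = 39/64·E_0 + (7/8)²·V_0 = 39/64;  E_1 = 7/8
V_2 = 39/64·E_1 + (7/8)²·V_1 = 4095/4096;  E_2 = 49/64
V_3 = 39/64·E_2 + (7/8)²·V_2 = 322959/262144;  E_3 = 343/512
V_4 = 39/64·E_3 + (7/8)²·V_3 = 22674015/16777216;  E_4 = 2401/4096
V_5 = 39/64·E_4 + (7/8)²·V_4 = 1494572079/1073741824;  E_5 = 16807/32768
V_6 = 39/64·E_5 + (7/8)²·V_5 = 94712571135/68719476736;  E_6 = 117649/262144
V_7 = 39/64·E_6 + (7/8)²·V_6 = 5843714184399/4398046511104;  E_7 = 823543/2097152
V_8 = 39/64·E_7 + (7/8)²·V_7 = 353698694167455/281474976710656;  E_8 = 5764801/16777216

353698694167455/281474976710656


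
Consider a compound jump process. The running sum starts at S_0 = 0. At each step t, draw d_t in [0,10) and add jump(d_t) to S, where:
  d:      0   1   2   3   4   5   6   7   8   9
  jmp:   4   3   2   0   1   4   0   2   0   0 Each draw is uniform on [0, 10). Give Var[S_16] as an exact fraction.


976/25

Outcome values over d=0..9: [4, 3, 2, 0, 1, 4, 0, 2, 0, 0]
Σy = 16, Σy² = 50, M = 10
μ = 16/10 = 8/5,  σ² = 50/10 − (8/5)² = 61/25
Independent increments: Var[S_16] = 16·σ² = 16·(61/25) = 976/25


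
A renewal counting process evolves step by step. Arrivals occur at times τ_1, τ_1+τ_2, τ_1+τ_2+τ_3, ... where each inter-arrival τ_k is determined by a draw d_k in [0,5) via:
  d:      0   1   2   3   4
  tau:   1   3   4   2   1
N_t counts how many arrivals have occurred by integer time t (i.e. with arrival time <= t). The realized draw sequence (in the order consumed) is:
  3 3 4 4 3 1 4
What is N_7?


draw d_1=3: τ_1=2, arrival time A_1=2
draw d_2=3: τ_2=2, arrival time A_2=4
draw d_3=4: τ_3=1, arrival time A_3=5
draw d_4=4: τ_4=1, arrival time A_4=6
draw d_5=3: τ_5=2, arrival time A_5=8
draw d_6=1: τ_6=3, arrival time A_6=11
draw d_7=4: τ_7=1, arrival time A_7=12
N_t over t=0..7: 0:0 1:0 2:1 3:1 4:2 5:3 6:4 7:4

4


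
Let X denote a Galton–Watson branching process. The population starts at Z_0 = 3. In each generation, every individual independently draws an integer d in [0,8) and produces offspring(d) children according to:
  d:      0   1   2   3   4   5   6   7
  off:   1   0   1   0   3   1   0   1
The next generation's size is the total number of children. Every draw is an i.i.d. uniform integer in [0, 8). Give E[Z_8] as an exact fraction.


17294403/16777216

Outcome values over d=0..7: [1, 0, 1, 0, 3, 1, 0, 1]
Σy = 7, Σy² = 13, M = 8
μ = 7/8 = 7/8,  σ² = 13/8 − (7/8)² = 55/64
E[Z_0] = 3
E[Z_1] = 7/8·E[Z_0] = 21/8
E[Z_2] = 7/8·E[Z_1] = 147/64
E[Z_3] = 7/8·E[Z_2] = 1029/512
E[Z_4] = 7/8·E[Z_3] = 7203/4096
E[Z_5] = 7/8·E[Z_4] = 50421/32768
E[Z_6] = 7/8·E[Z_5] = 352947/262144
E[Z_7] = 7/8·E[Z_6] = 2470629/2097152
E[Z_8] = 7/8·E[Z_7] = 17294403/16777216


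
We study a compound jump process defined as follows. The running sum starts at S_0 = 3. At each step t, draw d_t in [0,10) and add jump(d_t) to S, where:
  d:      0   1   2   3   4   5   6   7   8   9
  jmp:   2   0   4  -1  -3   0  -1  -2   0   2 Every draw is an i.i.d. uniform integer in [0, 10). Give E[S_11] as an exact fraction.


41/10

Outcome values over d=0..9: [2, 0, 4, -1, -3, 0, -1, -2, 0, 2]
Σy = 1, Σy² = 39, M = 10
μ = 1/10 = 1/10,  σ² = 39/10 − (1/10)² = 389/100
E[S_11] = 3 + 11·(1/10) = 41/10


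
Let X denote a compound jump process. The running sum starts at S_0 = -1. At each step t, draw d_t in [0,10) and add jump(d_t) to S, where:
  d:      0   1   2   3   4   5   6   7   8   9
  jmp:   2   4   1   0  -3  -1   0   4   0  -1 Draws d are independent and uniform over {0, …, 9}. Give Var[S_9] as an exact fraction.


999/25

Outcome values over d=0..9: [2, 4, 1, 0, -3, -1, 0, 4, 0, -1]
Σy = 6, Σy² = 48, M = 10
μ = 6/10 = 3/5,  σ² = 48/10 − (3/5)² = 111/25
Independent increments: Var[S_9] = 9·σ² = 9·(111/25) = 999/25


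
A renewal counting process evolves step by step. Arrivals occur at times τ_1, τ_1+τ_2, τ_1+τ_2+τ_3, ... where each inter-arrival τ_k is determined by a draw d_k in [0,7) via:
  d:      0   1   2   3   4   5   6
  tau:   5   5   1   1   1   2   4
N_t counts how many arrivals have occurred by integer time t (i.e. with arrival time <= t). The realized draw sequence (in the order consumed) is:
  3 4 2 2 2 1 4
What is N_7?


draw d_1=3: τ_1=1, arrival time A_1=1
draw d_2=4: τ_2=1, arrival time A_2=2
draw d_3=2: τ_3=1, arrival time A_3=3
draw d_4=2: τ_4=1, arrival time A_4=4
draw d_5=2: τ_5=1, arrival time A_5=5
draw d_6=1: τ_6=5, arrival time A_6=10
draw d_7=4: τ_7=1, arrival time A_7=11
N_t over t=0..7: 0:0 1:1 2:2 3:3 4:4 5:5 6:5 7:5

5


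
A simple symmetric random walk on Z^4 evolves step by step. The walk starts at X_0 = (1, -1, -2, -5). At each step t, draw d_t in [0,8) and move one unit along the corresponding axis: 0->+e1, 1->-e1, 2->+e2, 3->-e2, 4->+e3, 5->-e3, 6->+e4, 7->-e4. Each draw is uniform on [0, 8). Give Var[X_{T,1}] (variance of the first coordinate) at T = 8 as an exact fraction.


Outcome values over d=0..7: [1, -1, 0, 0, 0, 0, 0, 0]
Σy = 0, Σy² = 2, M = 8
μ = 0/8 = 0,  σ² = 2/8 − (0)² = 1/4
Independent increments: Var[X_8] = 8·σ² = 8·(1/4) = 2

2


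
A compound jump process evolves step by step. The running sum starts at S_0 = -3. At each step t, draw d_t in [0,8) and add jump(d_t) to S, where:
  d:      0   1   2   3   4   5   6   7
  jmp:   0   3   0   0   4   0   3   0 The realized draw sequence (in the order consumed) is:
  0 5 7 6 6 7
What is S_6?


3

t=0: S=-3, d=0, jump=0, S_1=-3
t=1: S=-3, d=5, jump=0, S_2=-3
t=2: S=-3, d=7, jump=0, S_3=-3
t=3: S=-3, d=6, jump=3, S_4=0
t=4: S=0, d=6, jump=3, S_5=3
t=5: S=3, d=7, jump=0, S_6=3


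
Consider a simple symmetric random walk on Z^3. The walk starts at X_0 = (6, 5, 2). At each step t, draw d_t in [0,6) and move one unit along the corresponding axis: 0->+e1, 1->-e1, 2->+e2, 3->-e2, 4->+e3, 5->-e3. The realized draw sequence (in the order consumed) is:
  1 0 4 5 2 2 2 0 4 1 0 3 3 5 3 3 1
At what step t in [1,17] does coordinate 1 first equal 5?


1

t=0: X=(6, 5, 2), d=1 → -e1, X_1=(5, 5, 2)
t=1: X=(5, 5, 2), d=0 → +e1, X_2=(6, 5, 2)
t=2: X=(6, 5, 2), d=4 → +e3, X_3=(6, 5, 3)
t=3: X=(6, 5, 3), d=5 → -e3, X_4=(6, 5, 2)
t=4: X=(6, 5, 2), d=2 → +e2, X_5=(6, 6, 2)
t=5: X=(6, 6, 2), d=2 → +e2, X_6=(6, 7, 2)
t=6: X=(6, 7, 2), d=2 → +e2, X_7=(6, 8, 2)
t=7: X=(6, 8, 2), d=0 → +e1, X_8=(7, 8, 2)
t=8: X=(7, 8, 2), d=4 → +e3, X_9=(7, 8, 3)
t=9: X=(7, 8, 3), d=1 → -e1, X_10=(6, 8, 3)
t=10: X=(6, 8, 3), d=0 → +e1, X_11=(7, 8, 3)
t=11: X=(7, 8, 3), d=3 → -e2, X_12=(7, 7, 3)
t=12: X=(7, 7, 3), d=3 → -e2, X_13=(7, 6, 3)
t=13: X=(7, 6, 3), d=5 → -e3, X_14=(7, 6, 2)
t=14: X=(7, 6, 2), d=3 → -e2, X_15=(7, 5, 2)
t=15: X=(7, 5, 2), d=3 → -e2, X_16=(7, 4, 2)
t=16: X=(7, 4, 2), d=1 → -e1, X_17=(6, 4, 2)


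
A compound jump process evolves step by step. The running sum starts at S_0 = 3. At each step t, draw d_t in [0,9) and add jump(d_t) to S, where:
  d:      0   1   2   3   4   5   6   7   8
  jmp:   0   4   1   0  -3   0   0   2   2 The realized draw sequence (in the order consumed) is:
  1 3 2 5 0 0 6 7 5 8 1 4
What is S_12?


t=0: S=3, d=1, jump=4, S_1=7
t=1: S=7, d=3, jump=0, S_2=7
t=2: S=7, d=2, jump=1, S_3=8
t=3: S=8, d=5, jump=0, S_4=8
t=4: S=8, d=0, jump=0, S_5=8
t=5: S=8, d=0, jump=0, S_6=8
t=6: S=8, d=6, jump=0, S_7=8
t=7: S=8, d=7, jump=2, S_8=10
t=8: S=10, d=5, jump=0, S_9=10
t=9: S=10, d=8, jump=2, S_10=12
t=10: S=12, d=1, jump=4, S_11=16
t=11: S=16, d=4, jump=-3, S_12=13

13


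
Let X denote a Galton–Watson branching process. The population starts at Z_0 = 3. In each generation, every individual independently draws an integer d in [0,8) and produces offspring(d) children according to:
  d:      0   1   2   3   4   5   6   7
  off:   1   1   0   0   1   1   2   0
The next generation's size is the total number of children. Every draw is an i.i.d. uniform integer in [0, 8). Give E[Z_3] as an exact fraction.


Outcome values over d=0..7: [1, 1, 0, 0, 1, 1, 2, 0]
Σy = 6, Σy² = 8, M = 8
μ = 6/8 = 3/4,  σ² = 8/8 − (3/4)² = 7/16
E[Z_0] = 3
E[Z_1] = 3/4·E[Z_0] = 9/4
E[Z_2] = 3/4·E[Z_1] = 27/16
E[Z_3] = 3/4·E[Z_2] = 81/64

81/64


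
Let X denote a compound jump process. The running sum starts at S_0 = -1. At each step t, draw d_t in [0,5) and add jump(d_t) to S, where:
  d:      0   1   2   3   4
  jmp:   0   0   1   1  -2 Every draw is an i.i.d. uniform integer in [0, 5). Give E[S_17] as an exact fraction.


Outcome values over d=0..4: [0, 0, 1, 1, -2]
Σy = 0, Σy² = 6, M = 5
μ = 0/5 = 0,  σ² = 6/5 − (0)² = 6/5
E[S_17] = -1 + 17·(0) = -1

-1


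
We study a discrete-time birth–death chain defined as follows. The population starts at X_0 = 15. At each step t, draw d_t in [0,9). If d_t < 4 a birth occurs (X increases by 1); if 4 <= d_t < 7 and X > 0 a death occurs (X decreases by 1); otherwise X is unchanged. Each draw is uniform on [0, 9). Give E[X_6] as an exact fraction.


X can drop by at most 1 per step and X_0 = 15 > T = 6, so X_t >= 15 − t >= 9 > 0 for every t <= 6: the floor at 0 (the 'and X > 0' condition) never binds. Hence X_6 = X_0 + Σ_{t<6} Y_t with i.i.d. increments Y_t = y(d_t) ∈ {+1, −1, 0}.
Outcome values over d=0..8: [1, 1, 1, 1, -1, -1, -1, 0, 0]
Σy = 1, Σy² = 7, M = 9
μ = 1/9 = 1/9,  σ² = 7/9 − (1/9)² = 62/81
E[X_6] = 15 + 6·(1/9) = 47/3

47/3


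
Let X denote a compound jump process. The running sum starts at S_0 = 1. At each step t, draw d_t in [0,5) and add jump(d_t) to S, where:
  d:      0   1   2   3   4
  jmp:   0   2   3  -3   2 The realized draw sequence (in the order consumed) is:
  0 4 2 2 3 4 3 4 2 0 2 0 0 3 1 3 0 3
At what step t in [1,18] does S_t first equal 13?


11

t=0: S=1, d=0, jump=0, S_1=1
t=1: S=1, d=4, jump=2, S_2=3
t=2: S=3, d=2, jump=3, S_3=6
t=3: S=6, d=2, jump=3, S_4=9
t=4: S=9, d=3, jump=-3, S_5=6
t=5: S=6, d=4, jump=2, S_6=8
t=6: S=8, d=3, jump=-3, S_7=5
t=7: S=5, d=4, jump=2, S_8=7
t=8: S=7, d=2, jump=3, S_9=10
t=9: S=10, d=0, jump=0, S_10=10
t=10: S=10, d=2, jump=3, S_11=13
t=11: S=13, d=0, jump=0, S_12=13
t=12: S=13, d=0, jump=0, S_13=13
t=13: S=13, d=3, jump=-3, S_14=10
t=14: S=10, d=1, jump=2, S_15=12
t=15: S=12, d=3, jump=-3, S_16=9
t=16: S=9, d=0, jump=0, S_17=9
t=17: S=9, d=3, jump=-3, S_18=6


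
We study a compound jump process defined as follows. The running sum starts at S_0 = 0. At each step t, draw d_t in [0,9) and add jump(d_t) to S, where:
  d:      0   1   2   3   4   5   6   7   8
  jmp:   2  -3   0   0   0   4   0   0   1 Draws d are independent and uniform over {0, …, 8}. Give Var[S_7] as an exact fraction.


1778/81

Outcome values over d=0..8: [2, -3, 0, 0, 0, 4, 0, 0, 1]
Σy = 4, Σy² = 30, M = 9
μ = 4/9 = 4/9,  σ² = 30/9 − (4/9)² = 254/81
Independent increments: Var[S_7] = 7·σ² = 7·(254/81) = 1778/81


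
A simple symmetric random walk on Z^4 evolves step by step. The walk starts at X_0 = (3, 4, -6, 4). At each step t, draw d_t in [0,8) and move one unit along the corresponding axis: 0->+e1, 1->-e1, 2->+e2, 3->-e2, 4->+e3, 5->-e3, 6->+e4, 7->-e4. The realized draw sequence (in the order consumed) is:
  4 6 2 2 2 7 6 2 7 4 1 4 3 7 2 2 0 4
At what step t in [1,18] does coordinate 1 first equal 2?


11

t=0: X=(3, 4, -6, 4), d=4 → +e3, X_1=(3, 4, -5, 4)
t=1: X=(3, 4, -5, 4), d=6 → +e4, X_2=(3, 4, -5, 5)
t=2: X=(3, 4, -5, 5), d=2 → +e2, X_3=(3, 5, -5, 5)
t=3: X=(3, 5, -5, 5), d=2 → +e2, X_4=(3, 6, -5, 5)
t=4: X=(3, 6, -5, 5), d=2 → +e2, X_5=(3, 7, -5, 5)
t=5: X=(3, 7, -5, 5), d=7 → -e4, X_6=(3, 7, -5, 4)
t=6: X=(3, 7, -5, 4), d=6 → +e4, X_7=(3, 7, -5, 5)
t=7: X=(3, 7, -5, 5), d=2 → +e2, X_8=(3, 8, -5, 5)
t=8: X=(3, 8, -5, 5), d=7 → -e4, X_9=(3, 8, -5, 4)
t=9: X=(3, 8, -5, 4), d=4 → +e3, X_10=(3, 8, -4, 4)
t=10: X=(3, 8, -4, 4), d=1 → -e1, X_11=(2, 8, -4, 4)
t=11: X=(2, 8, -4, 4), d=4 → +e3, X_12=(2, 8, -3, 4)
t=12: X=(2, 8, -3, 4), d=3 → -e2, X_13=(2, 7, -3, 4)
t=13: X=(2, 7, -3, 4), d=7 → -e4, X_14=(2, 7, -3, 3)
t=14: X=(2, 7, -3, 3), d=2 → +e2, X_15=(2, 8, -3, 3)
t=15: X=(2, 8, -3, 3), d=2 → +e2, X_16=(2, 9, -3, 3)
t=16: X=(2, 9, -3, 3), d=0 → +e1, X_17=(3, 9, -3, 3)
t=17: X=(3, 9, -3, 3), d=4 → +e3, X_18=(3, 9, -2, 3)


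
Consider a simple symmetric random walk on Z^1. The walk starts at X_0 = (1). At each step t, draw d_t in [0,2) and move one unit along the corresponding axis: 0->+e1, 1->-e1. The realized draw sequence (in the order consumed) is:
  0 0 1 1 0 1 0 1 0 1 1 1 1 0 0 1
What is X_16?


t=0: X=(1), d=0 → +e1, X_1=(2)
t=1: X=(2), d=0 → +e1, X_2=(3)
t=2: X=(3), d=1 → -e1, X_3=(2)
t=3: X=(2), d=1 → -e1, X_4=(1)
t=4: X=(1), d=0 → +e1, X_5=(2)
t=5: X=(2), d=1 → -e1, X_6=(1)
t=6: X=(1), d=0 → +e1, X_7=(2)
t=7: X=(2), d=1 → -e1, X_8=(1)
t=8: X=(1), d=0 → +e1, X_9=(2)
t=9: X=(2), d=1 → -e1, X_10=(1)
t=10: X=(1), d=1 → -e1, X_11=(0)
t=11: X=(0), d=1 → -e1, X_12=(-1)
t=12: X=(-1), d=1 → -e1, X_13=(-2)
t=13: X=(-2), d=0 → +e1, X_14=(-1)
t=14: X=(-1), d=0 → +e1, X_15=(0)
t=15: X=(0), d=1 → -e1, X_16=(-1)

(-1)


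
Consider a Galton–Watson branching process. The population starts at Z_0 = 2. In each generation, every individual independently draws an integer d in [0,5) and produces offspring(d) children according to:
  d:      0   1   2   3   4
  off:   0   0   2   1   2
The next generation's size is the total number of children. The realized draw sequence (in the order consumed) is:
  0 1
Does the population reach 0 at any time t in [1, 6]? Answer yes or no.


yes

gen 0: Z_0=2, draws=[0, 1], offspring=[0, 0], Z_1=0
gen 1: Z_1=0, draws=[], offspring=[], Z_2=0
gen 2: Z_2=0, draws=[], offspring=[], Z_3=0
gen 3: Z_3=0, draws=[], offspring=[], Z_4=0
gen 4: Z_4=0, draws=[], offspring=[], Z_5=0
gen 5: Z_5=0, draws=[], offspring=[], Z_6=0


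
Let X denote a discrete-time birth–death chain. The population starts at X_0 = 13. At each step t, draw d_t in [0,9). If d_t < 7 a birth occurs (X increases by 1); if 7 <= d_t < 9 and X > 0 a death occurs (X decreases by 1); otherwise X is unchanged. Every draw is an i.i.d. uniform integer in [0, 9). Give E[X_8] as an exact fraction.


157/9

X can drop by at most 1 per step and X_0 = 13 > T = 8, so X_t >= 13 − t >= 5 > 0 for every t <= 8: the floor at 0 (the 'and X > 0' condition) never binds. Hence X_8 = X_0 + Σ_{t<8} Y_t with i.i.d. increments Y_t = y(d_t) ∈ {+1, −1, 0}.
Outcome values over d=0..8: [1, 1, 1, 1, 1, 1, 1, -1, -1]
Σy = 5, Σy² = 9, M = 9
μ = 5/9 = 5/9,  σ² = 9/9 − (5/9)² = 56/81
E[X_8] = 13 + 8·(5/9) = 157/9
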